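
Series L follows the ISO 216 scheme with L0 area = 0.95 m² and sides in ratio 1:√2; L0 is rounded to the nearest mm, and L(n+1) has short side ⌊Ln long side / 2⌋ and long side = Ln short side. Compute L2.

Let L0's short side be w mm. w · w√2 = 0.95 m² = 950,000 mm², so w ≈ 819.6 mm and w√2 ≈ 1159.1 mm → L0 = 820 × 1159 mm.
L1: ⌊1159/2⌋ × 820 = 579 × 820 mm
L2: ⌊820/2⌋ × 579 = 410 × 579 mm

410 × 579 mm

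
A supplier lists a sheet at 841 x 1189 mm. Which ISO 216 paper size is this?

A0 (841 × 1189 mm)

Aspect ratio 1189/841 ≈ 1.414 — close to the ISO √2 ≈ 1.414.
In the A-series (A0 area = 1 m²): A0 = 841 × 1189 mm.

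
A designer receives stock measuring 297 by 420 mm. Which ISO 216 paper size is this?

A3 (297 × 420 mm)

Aspect ratio 420/297 ≈ 1.414 — close to the ISO √2 ≈ 1.414.
In the A-series (A0 area = 1 m²): A3 = 297 × 420 mm.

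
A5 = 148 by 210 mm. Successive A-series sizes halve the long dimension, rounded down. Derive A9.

A6: ⌊210/2⌋ × 148 = 105 × 148 mm
A7: ⌊148/2⌋ × 105 = 74 × 105 mm
A8: ⌊105/2⌋ × 74 = 52 × 74 mm
A9: ⌊74/2⌋ × 52 = 37 × 52 mm

37 × 52 mm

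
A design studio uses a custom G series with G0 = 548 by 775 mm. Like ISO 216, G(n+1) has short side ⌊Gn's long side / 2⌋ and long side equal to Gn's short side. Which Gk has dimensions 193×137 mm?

G4

G0: 548 × 775 mm
G1: 387 × 548 mm
G2: 274 × 387 mm
G3: 193 × 274 mm
G4: 137 × 193 mm
G5: 96 × 137 mm
→ matches G4.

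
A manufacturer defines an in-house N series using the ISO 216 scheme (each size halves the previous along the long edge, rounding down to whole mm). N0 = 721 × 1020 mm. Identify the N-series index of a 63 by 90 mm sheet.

N7

N0: 721 × 1020 mm
N1: 510 × 721 mm
N2: 360 × 510 mm
N3: 255 × 360 mm
N4: 180 × 255 mm
N5: 127 × 180 mm
N6: 90 × 127 mm
N7: 63 × 90 mm
N8: 45 × 63 mm
→ matches N7.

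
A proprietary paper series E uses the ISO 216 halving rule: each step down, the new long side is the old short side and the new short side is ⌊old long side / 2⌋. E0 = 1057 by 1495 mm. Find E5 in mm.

E1: ⌊1495/2⌋ × 1057 = 747 × 1057 mm
E2: ⌊1057/2⌋ × 747 = 528 × 747 mm
E3: ⌊747/2⌋ × 528 = 373 × 528 mm
E4: ⌊528/2⌋ × 373 = 264 × 373 mm
E5: ⌊373/2⌋ × 264 = 186 × 264 mm

186 × 264 mm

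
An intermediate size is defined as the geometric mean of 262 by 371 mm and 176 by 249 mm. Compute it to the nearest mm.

215 × 304 mm

Short side: √(262 · 176) = √46112 ≈ 214.7 → 215 mm
Long side: √(371 · 249) = √92379 ≈ 303.9 → 304 mm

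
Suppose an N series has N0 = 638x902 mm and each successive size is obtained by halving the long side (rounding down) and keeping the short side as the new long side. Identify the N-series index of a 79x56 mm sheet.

N7

N0: 638 × 902 mm
N1: 451 × 638 mm
N2: 319 × 451 mm
N3: 225 × 319 mm
N4: 159 × 225 mm
N5: 112 × 159 mm
N6: 79 × 112 mm
N7: 56 × 79 mm
N8: 39 × 56 mm
→ matches N7.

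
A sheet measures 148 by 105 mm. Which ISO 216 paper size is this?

Aspect ratio 148/105 ≈ 1.410 — close to the ISO √2 ≈ 1.414.
In the A-series (A0 area = 1 m²): A6 = 105 × 148 mm.

A6 (105 × 148 mm)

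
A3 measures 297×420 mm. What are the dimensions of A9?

A4: ⌊420/2⌋ × 297 = 210 × 297 mm
A5: ⌊297/2⌋ × 210 = 148 × 210 mm
A6: ⌊210/2⌋ × 148 = 105 × 148 mm
A7: ⌊148/2⌋ × 105 = 74 × 105 mm
A8: ⌊105/2⌋ × 74 = 52 × 74 mm
A9: ⌊74/2⌋ × 52 = 37 × 52 mm

37 × 52 mm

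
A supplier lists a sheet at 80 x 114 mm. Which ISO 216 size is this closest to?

C7 (81 × 114 mm)

Aspect ratio 114/80 ≈ 1.425 — close to the ISO √2 ≈ 1.414.
In the C-series (envelope sizes, between A and B): C7 = 81 × 114 mm.
Off by 1 mm total — nearest standard size.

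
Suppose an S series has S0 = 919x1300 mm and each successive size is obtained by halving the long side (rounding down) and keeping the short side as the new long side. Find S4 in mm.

S1: ⌊1300/2⌋ × 919 = 650 × 919 mm
S2: ⌊919/2⌋ × 650 = 459 × 650 mm
S3: ⌊650/2⌋ × 459 = 325 × 459 mm
S4: ⌊459/2⌋ × 325 = 229 × 325 mm

229 × 325 mm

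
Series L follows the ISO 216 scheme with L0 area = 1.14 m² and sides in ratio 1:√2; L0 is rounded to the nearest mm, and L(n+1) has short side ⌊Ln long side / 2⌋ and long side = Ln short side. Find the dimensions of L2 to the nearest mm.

449 × 635 mm

Let L0's short side be w mm. w · w√2 = 1.14 m² = 1,140,000 mm², so w ≈ 897.8 mm and w√2 ≈ 1269.7 mm → L0 = 898 × 1270 mm.
L1: ⌊1270/2⌋ × 898 = 635 × 898 mm
L2: ⌊898/2⌋ × 635 = 449 × 635 mm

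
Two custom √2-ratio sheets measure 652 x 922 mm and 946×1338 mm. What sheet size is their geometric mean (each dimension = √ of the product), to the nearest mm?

785 × 1111 mm

Short side: √(652 · 946) = √616792 ≈ 785.4 → 785 mm
Long side: √(922 · 1338) = √1233636 ≈ 1110.7 → 1111 mm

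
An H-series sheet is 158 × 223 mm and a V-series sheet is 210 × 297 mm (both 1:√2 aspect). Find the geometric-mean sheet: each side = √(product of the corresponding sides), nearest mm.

182 × 257 mm

Short side: √(158 · 210) = √33180 ≈ 182.2 → 182 mm
Long side: √(223 · 297) = √66231 ≈ 257.4 → 257 mm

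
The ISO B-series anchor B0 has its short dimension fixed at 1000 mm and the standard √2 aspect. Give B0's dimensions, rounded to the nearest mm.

1000 × 1414 mm

Short side = 1000 mm; long side = 1000√2 ≈ 1414.2 mm.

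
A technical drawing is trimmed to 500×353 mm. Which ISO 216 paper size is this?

Aspect ratio 500/353 ≈ 1.416 — close to the ISO √2 ≈ 1.414.
In the B-series (B0 = 1000 × 1414 mm): B3 = 353 × 500 mm.

B3 (353 × 500 mm)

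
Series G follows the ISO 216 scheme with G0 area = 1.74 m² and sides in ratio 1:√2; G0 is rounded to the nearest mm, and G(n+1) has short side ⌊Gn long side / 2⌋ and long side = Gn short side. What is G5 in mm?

196 × 277 mm

Let G0's short side be w mm. w · w√2 = 1.74 m² = 1,740,000 mm², so w ≈ 1109.2 mm and w√2 ≈ 1568.7 mm → G0 = 1109 × 1569 mm.
G1: ⌊1569/2⌋ × 1109 = 784 × 1109 mm
G2: ⌊1109/2⌋ × 784 = 554 × 784 mm
G3: ⌊784/2⌋ × 554 = 392 × 554 mm
G4: ⌊554/2⌋ × 392 = 277 × 392 mm
G5: ⌊392/2⌋ × 277 = 196 × 277 mm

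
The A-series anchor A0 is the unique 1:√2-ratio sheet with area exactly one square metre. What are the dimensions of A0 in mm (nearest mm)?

Let the short side be w mm. Then the long side is w√2 and w · w√2 = 10⁶ mm².
w² = 10⁶/√2, so w = 1000 / 2^(1/4) ≈ 840.9 mm; long side = 1000 · 2^(1/4) ≈ 1189.2 mm.

841 × 1189 mm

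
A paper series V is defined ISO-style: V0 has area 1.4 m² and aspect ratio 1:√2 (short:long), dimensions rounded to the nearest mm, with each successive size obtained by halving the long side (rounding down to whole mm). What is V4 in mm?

Let V0's short side be w mm. w · w√2 = 1.4 m² = 1,400,000 mm², so w ≈ 995.0 mm and w√2 ≈ 1407.1 mm → V0 = 995 × 1407 mm.
V1: ⌊1407/2⌋ × 995 = 703 × 995 mm
V2: ⌊995/2⌋ × 703 = 497 × 703 mm
V3: ⌊703/2⌋ × 497 = 351 × 497 mm
V4: ⌊497/2⌋ × 351 = 248 × 351 mm

248 × 351 mm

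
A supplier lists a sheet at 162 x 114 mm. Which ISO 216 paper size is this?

Aspect ratio 162/114 ≈ 1.421 — close to the ISO √2 ≈ 1.414.
In the C-series (envelope sizes, between A and B): C6 = 114 × 162 mm.

C6 (114 × 162 mm)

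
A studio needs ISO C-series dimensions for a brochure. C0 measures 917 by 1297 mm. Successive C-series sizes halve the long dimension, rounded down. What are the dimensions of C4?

C1: ⌊1297/2⌋ × 917 = 648 × 917 mm
C2: ⌊917/2⌋ × 648 = 458 × 648 mm
C3: ⌊648/2⌋ × 458 = 324 × 458 mm
C4: ⌊458/2⌋ × 324 = 229 × 324 mm

229 × 324 mm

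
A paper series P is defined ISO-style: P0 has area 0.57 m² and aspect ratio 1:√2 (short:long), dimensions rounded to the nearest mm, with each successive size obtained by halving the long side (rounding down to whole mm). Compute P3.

224 × 317 mm

Let P0's short side be w mm. w · w√2 = 0.57 m² = 570,000 mm², so w ≈ 634.9 mm and w√2 ≈ 897.8 mm → P0 = 635 × 898 mm.
P1: ⌊898/2⌋ × 635 = 449 × 635 mm
P2: ⌊635/2⌋ × 449 = 317 × 449 mm
P3: ⌊449/2⌋ × 317 = 224 × 317 mm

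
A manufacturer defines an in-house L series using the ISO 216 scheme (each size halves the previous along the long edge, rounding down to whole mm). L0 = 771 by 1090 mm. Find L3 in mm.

L1: ⌊1090/2⌋ × 771 = 545 × 771 mm
L2: ⌊771/2⌋ × 545 = 385 × 545 mm
L3: ⌊545/2⌋ × 385 = 272 × 385 mm

272 × 385 mm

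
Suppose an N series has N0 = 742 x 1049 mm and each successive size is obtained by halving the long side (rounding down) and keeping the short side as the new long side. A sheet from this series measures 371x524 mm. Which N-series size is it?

N2

N0: 742 × 1049 mm
N1: 524 × 742 mm
N2: 371 × 524 mm
N3: 262 × 371 mm
→ matches N2.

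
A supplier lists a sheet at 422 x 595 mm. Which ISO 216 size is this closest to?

Aspect ratio 595/422 ≈ 1.410 — close to the ISO √2 ≈ 1.414.
In the A-series (A0 area = 1 m²): A2 = 420 × 594 mm.
Off by 3 mm total — nearest standard size.

A2 (420 × 594 mm)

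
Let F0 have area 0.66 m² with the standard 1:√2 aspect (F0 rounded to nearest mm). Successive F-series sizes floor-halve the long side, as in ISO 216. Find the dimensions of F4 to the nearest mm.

170 × 241 mm

Let F0's short side be w mm. w · w√2 = 0.66 m² = 660,000 mm², so w ≈ 683.1 mm and w√2 ≈ 966.1 mm → F0 = 683 × 966 mm.
F1: ⌊966/2⌋ × 683 = 483 × 683 mm
F2: ⌊683/2⌋ × 483 = 341 × 483 mm
F3: ⌊483/2⌋ × 341 = 241 × 341 mm
F4: ⌊341/2⌋ × 241 = 170 × 241 mm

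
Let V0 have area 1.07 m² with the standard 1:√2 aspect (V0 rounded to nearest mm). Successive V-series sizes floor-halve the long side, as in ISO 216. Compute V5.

153 × 217 mm

Let V0's short side be w mm. w · w√2 = 1.07 m² = 1,070,000 mm², so w ≈ 869.8 mm and w√2 ≈ 1230.1 mm → V0 = 870 × 1230 mm.
V1: ⌊1230/2⌋ × 870 = 615 × 870 mm
V2: ⌊870/2⌋ × 615 = 435 × 615 mm
V3: ⌊615/2⌋ × 435 = 307 × 435 mm
V4: ⌊435/2⌋ × 307 = 217 × 307 mm
V5: ⌊307/2⌋ × 217 = 153 × 217 mm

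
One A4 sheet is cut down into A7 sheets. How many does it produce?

A4 = 210 × 297 mm; A7 = 74 × 105 mm.
Each halving step doubles the count; 3 steps from A4 to A7.
2^3 = 8.

8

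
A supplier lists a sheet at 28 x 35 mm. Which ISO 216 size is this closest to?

A10 (26 × 37 mm)

Aspect ratio 35/28 ≈ 1.250 (ISO target is √2 ≈ 1.414).
In the A-series (A0 area = 1 m²): A10 = 26 × 37 mm.
Off by 4 mm total — nearest standard size.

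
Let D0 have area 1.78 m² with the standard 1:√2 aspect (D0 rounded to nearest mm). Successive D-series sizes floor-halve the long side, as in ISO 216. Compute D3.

Let D0's short side be w mm. w · w√2 = 1.78 m² = 1,780,000 mm², so w ≈ 1121.9 mm and w√2 ≈ 1586.6 mm → D0 = 1122 × 1587 mm.
D1: ⌊1587/2⌋ × 1122 = 793 × 1122 mm
D2: ⌊1122/2⌋ × 793 = 561 × 793 mm
D3: ⌊793/2⌋ × 561 = 396 × 561 mm

396 × 561 mm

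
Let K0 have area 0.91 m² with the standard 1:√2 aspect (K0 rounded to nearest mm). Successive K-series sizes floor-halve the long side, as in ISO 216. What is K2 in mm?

Let K0's short side be w mm. w · w√2 = 0.91 m² = 910,000 mm², so w ≈ 802.2 mm and w√2 ≈ 1134.4 mm → K0 = 802 × 1134 mm.
K1: ⌊1134/2⌋ × 802 = 567 × 802 mm
K2: ⌊802/2⌋ × 567 = 401 × 567 mm

401 × 567 mm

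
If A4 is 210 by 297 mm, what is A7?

74 × 105 mm

A5: ⌊297/2⌋ × 210 = 148 × 210 mm
A6: ⌊210/2⌋ × 148 = 105 × 148 mm
A7: ⌊148/2⌋ × 105 = 74 × 105 mm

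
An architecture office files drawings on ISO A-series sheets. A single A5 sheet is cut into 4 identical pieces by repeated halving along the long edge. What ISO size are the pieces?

4 = 2^2, so 2 halving steps.
A5 → A6 → … → A7 after 2 steps.

A7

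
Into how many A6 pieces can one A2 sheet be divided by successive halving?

16

Each ISO step halves the sheet: 1 × A2 → 2 × A3 → 4 × A4 → 8 × A5 → …
From A2 to A6 is 4 halving steps: 2^4 = 16.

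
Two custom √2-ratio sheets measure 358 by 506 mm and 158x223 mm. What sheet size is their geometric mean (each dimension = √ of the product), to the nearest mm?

238 × 336 mm

Short side: √(358 · 158) = √56564 ≈ 237.8 → 238 mm
Long side: √(506 · 223) = √112838 ≈ 335.9 → 336 mm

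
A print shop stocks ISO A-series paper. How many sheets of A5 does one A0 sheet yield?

32

Each ISO step halves the sheet: 1 × A0 → 2 × A1 → 4 × A2 → 8 × A3 → …
From A0 to A5 is 5 halving steps: 2^5 = 32.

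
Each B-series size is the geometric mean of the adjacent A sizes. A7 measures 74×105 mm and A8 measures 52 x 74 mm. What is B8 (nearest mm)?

62 × 88 mm

Short side: √(74 · 52) = √3848 ≈ 62.0 → 62 mm
Long side: √(105 · 74) = √7770 ≈ 88.1 → 88 mm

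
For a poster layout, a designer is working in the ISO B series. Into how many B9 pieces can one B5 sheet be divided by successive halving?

Each ISO step halves the sheet: 1 × B5 → 2 × B6 → 4 × B7 → 8 × B8 → …
From B5 to B9 is 4 halving steps: 2^4 = 16.

16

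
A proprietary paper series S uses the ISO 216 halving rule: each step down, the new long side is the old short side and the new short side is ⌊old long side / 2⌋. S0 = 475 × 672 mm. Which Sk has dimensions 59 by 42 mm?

S0: 475 × 672 mm
S1: 336 × 475 mm
S2: 237 × 336 mm
S3: 168 × 237 mm
S4: 118 × 168 mm
S5: 84 × 118 mm
S6: 59 × 84 mm
S7: 42 × 59 mm
S8: 29 × 42 mm
→ matches S7.

S7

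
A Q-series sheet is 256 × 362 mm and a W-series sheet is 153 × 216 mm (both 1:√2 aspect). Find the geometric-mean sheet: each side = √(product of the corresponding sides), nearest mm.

Short side: √(256 · 153) = √39168 ≈ 197.9 → 198 mm
Long side: √(362 · 216) = √78192 ≈ 279.6 → 280 mm

198 × 280 mm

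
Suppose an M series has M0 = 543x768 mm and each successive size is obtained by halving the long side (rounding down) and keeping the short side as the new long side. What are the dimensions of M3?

192 × 271 mm

M1: ⌊768/2⌋ × 543 = 384 × 543 mm
M2: ⌊543/2⌋ × 384 = 271 × 384 mm
M3: ⌊384/2⌋ × 271 = 192 × 271 mm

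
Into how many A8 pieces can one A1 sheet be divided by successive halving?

128

Each ISO step halves the sheet: 1 × A1 → 2 × A2 → 4 × A3 → 8 × A4 → …
From A1 to A8 is 7 halving steps: 2^7 = 128.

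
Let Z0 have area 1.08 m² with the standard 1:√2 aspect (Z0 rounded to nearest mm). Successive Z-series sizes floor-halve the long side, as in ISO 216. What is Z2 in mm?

Let Z0's short side be w mm. w · w√2 = 1.08 m² = 1,080,000 mm², so w ≈ 873.9 mm and w√2 ≈ 1235.9 mm → Z0 = 874 × 1236 mm.
Z1: ⌊1236/2⌋ × 874 = 618 × 874 mm
Z2: ⌊874/2⌋ × 618 = 437 × 618 mm

437 × 618 mm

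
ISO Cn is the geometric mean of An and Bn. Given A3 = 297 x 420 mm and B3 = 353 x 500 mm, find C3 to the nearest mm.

Short side: √(297 · 353) = √104841 ≈ 323.8 → 324 mm
Long side: √(420 · 500) = √210000 ≈ 458.3 → 458 mm

324 × 458 mm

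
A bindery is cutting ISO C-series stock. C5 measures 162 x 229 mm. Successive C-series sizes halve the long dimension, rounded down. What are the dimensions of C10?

28 × 40 mm

C6: ⌊229/2⌋ × 162 = 114 × 162 mm
C7: ⌊162/2⌋ × 114 = 81 × 114 mm
C8: ⌊114/2⌋ × 81 = 57 × 81 mm
C9: ⌊81/2⌋ × 57 = 40 × 57 mm
C10: ⌊57/2⌋ × 40 = 28 × 40 mm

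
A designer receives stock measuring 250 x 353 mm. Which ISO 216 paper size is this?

Aspect ratio 353/250 ≈ 1.412 — close to the ISO √2 ≈ 1.414.
In the B-series (B0 = 1000 × 1414 mm): B4 = 250 × 353 mm.

B4 (250 × 353 mm)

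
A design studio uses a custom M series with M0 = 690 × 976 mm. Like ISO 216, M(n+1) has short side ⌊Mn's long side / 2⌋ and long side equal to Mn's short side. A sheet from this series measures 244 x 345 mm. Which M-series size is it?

M0: 690 × 976 mm
M1: 488 × 690 mm
M2: 345 × 488 mm
M3: 244 × 345 mm
M4: 172 × 244 mm
→ matches M3.

M3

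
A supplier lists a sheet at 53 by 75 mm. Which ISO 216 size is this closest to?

A8 (52 × 74 mm)

Aspect ratio 75/53 ≈ 1.415 — close to the ISO √2 ≈ 1.414.
In the A-series (A0 area = 1 m²): A8 = 52 × 74 mm.
Off by 2 mm total — nearest standard size.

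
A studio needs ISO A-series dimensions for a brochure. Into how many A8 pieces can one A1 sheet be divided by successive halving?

128

Each ISO step halves the sheet: 1 × A1 → 2 × A2 → 4 × A3 → 8 × A4 → …
From A1 to A8 is 7 halving steps: 2^7 = 128.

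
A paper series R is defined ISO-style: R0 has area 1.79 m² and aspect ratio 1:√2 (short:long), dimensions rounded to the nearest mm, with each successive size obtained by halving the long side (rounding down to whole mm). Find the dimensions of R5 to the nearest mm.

Let R0's short side be w mm. w · w√2 = 1.79 m² = 1,790,000 mm², so w ≈ 1125.0 mm and w√2 ≈ 1591.1 mm → R0 = 1125 × 1591 mm.
R1: ⌊1591/2⌋ × 1125 = 795 × 1125 mm
R2: ⌊1125/2⌋ × 795 = 562 × 795 mm
R3: ⌊795/2⌋ × 562 = 397 × 562 mm
R4: ⌊562/2⌋ × 397 = 281 × 397 mm
R5: ⌊397/2⌋ × 281 = 198 × 281 mm

198 × 281 mm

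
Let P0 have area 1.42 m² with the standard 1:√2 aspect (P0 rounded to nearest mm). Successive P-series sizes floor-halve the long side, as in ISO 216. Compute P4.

250 × 354 mm

Let P0's short side be w mm. w · w√2 = 1.42 m² = 1,420,000 mm², so w ≈ 1002.0 mm and w√2 ≈ 1417.1 mm → P0 = 1002 × 1417 mm.
P1: ⌊1417/2⌋ × 1002 = 708 × 1002 mm
P2: ⌊1002/2⌋ × 708 = 501 × 708 mm
P3: ⌊708/2⌋ × 501 = 354 × 501 mm
P4: ⌊501/2⌋ × 354 = 250 × 354 mm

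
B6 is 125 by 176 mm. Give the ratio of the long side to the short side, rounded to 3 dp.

1.408

176 / 125 = 1.408
ISO 216 targets √2 ≈ 1.414; the -0.006 deviation is from mm rounding.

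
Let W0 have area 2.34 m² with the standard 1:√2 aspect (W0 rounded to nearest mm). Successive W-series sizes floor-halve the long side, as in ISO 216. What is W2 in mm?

Let W0's short side be w mm. w · w√2 = 2.34 m² = 2,340,000 mm², so w ≈ 1286.3 mm and w√2 ≈ 1819.1 mm → W0 = 1286 × 1819 mm.
W1: ⌊1819/2⌋ × 1286 = 909 × 1286 mm
W2: ⌊1286/2⌋ × 909 = 643 × 909 mm

643 × 909 mm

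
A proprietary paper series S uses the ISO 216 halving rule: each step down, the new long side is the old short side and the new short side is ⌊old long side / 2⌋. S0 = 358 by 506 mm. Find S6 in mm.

44 × 63 mm

S1 = 253 × 358 mm (from S0 by 1 halving).
S2: ⌊358/2⌋ × 253 = 179 × 253 mm
S3: ⌊253/2⌋ × 179 = 126 × 179 mm
S4: ⌊179/2⌋ × 126 = 89 × 126 mm
S5: ⌊126/2⌋ × 89 = 63 × 89 mm
S6: ⌊89/2⌋ × 63 = 44 × 63 mm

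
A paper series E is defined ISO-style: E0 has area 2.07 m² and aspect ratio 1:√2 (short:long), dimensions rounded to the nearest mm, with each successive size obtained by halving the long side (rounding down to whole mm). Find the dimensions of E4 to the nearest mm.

Let E0's short side be w mm. w · w√2 = 2.07 m² = 2,070,000 mm², so w ≈ 1209.8 mm and w√2 ≈ 1711.0 mm → E0 = 1210 × 1711 mm.
E1: ⌊1711/2⌋ × 1210 = 855 × 1210 mm
E2: ⌊1210/2⌋ × 855 = 605 × 855 mm
E3: ⌊855/2⌋ × 605 = 427 × 605 mm
E4: ⌊605/2⌋ × 427 = 302 × 427 mm

302 × 427 mm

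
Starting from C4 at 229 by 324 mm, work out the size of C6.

114 × 162 mm

C5: ⌊324/2⌋ × 229 = 162 × 229 mm
C6: ⌊229/2⌋ × 162 = 114 × 162 mm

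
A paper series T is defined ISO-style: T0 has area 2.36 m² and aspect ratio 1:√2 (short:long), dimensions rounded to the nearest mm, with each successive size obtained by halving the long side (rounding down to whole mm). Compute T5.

Let T0's short side be w mm. w · w√2 = 2.36 m² = 2,360,000 mm², so w ≈ 1291.8 mm and w√2 ≈ 1826.9 mm → T0 = 1292 × 1827 mm.
T1: ⌊1827/2⌋ × 1292 = 913 × 1292 mm
T2: ⌊1292/2⌋ × 913 = 646 × 913 mm
T3: ⌊913/2⌋ × 646 = 456 × 646 mm
T4: ⌊646/2⌋ × 456 = 323 × 456 mm
T5: ⌊456/2⌋ × 323 = 228 × 323 mm

228 × 323 mm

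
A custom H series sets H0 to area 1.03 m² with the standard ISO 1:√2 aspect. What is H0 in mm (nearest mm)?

853 × 1207 mm

Let the short side be w mm. Then w · w√2 = 1.03 m² = 1,030,000 mm².
w² = 1,030,000/√2, so w ≈ 853.4 mm; long side = w√2 ≈ 1206.9 mm.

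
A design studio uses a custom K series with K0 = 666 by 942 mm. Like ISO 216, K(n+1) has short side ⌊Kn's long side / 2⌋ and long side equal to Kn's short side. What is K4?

K1: ⌊942/2⌋ × 666 = 471 × 666 mm
K2: ⌊666/2⌋ × 471 = 333 × 471 mm
K3: ⌊471/2⌋ × 333 = 235 × 333 mm
K4: ⌊333/2⌋ × 235 = 166 × 235 mm

166 × 235 mm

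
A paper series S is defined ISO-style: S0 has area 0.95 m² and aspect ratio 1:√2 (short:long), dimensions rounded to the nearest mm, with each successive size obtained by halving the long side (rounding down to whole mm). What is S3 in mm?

Let S0's short side be w mm. w · w√2 = 0.95 m² = 950,000 mm², so w ≈ 819.6 mm and w√2 ≈ 1159.1 mm → S0 = 820 × 1159 mm.
S1: ⌊1159/2⌋ × 820 = 579 × 820 mm
S2: ⌊820/2⌋ × 579 = 410 × 579 mm
S3: ⌊579/2⌋ × 410 = 289 × 410 mm

289 × 410 mm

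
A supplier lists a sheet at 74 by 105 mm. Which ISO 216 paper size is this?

Aspect ratio 105/74 ≈ 1.419 — close to the ISO √2 ≈ 1.414.
In the A-series (A0 area = 1 m²): A7 = 74 × 105 mm.

A7 (74 × 105 mm)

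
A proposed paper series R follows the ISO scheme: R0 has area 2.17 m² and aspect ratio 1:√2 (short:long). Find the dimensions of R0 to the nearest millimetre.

Let the short side be w mm. Then w · w√2 = 2.17 m² = 2,170,000 mm².
w² = 2,170,000/√2, so w ≈ 1238.7 mm; long side = w√2 ≈ 1751.8 mm.

1239 × 1752 mm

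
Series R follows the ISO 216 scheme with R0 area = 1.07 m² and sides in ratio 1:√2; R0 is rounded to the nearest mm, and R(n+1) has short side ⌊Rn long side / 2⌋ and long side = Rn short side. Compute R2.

Let R0's short side be w mm. w · w√2 = 1.07 m² = 1,070,000 mm², so w ≈ 869.8 mm and w√2 ≈ 1230.1 mm → R0 = 870 × 1230 mm.
R1: ⌊1230/2⌋ × 870 = 615 × 870 mm
R2: ⌊870/2⌋ × 615 = 435 × 615 mm

435 × 615 mm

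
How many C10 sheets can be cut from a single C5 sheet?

32

C5 = 162 × 229 mm; C10 = 28 × 40 mm.
Each halving step doubles the count; 5 steps from C5 to C10.
2^5 = 32.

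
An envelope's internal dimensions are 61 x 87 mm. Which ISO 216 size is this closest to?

Aspect ratio 87/61 ≈ 1.426 — close to the ISO √2 ≈ 1.414.
In the B-series (B0 = 1000 × 1414 mm): B8 = 62 × 88 mm.
Off by 2 mm total — nearest standard size.

B8 (62 × 88 mm)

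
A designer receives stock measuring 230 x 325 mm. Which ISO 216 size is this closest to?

C4 (229 × 324 mm)

Aspect ratio 325/230 ≈ 1.413 — close to the ISO √2 ≈ 1.414.
In the C-series (envelope sizes, between A and B): C4 = 229 × 324 mm.
Off by 2 mm total — nearest standard size.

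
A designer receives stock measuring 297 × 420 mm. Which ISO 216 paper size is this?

A3 (297 × 420 mm)

Aspect ratio 420/297 ≈ 1.414 — close to the ISO √2 ≈ 1.414.
In the A-series (A0 area = 1 m²): A3 = 297 × 420 mm.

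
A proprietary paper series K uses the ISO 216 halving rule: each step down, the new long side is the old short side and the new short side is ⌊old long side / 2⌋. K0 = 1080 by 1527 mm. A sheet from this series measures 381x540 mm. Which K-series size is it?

K3

K0: 1080 × 1527 mm
K1: 763 × 1080 mm
K2: 540 × 763 mm
K3: 381 × 540 mm
K4: 270 × 381 mm
→ matches K3.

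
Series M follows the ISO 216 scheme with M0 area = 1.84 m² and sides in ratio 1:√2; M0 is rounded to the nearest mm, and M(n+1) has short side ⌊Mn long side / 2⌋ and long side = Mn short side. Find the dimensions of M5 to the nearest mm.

201 × 285 mm

Let M0's short side be w mm. w · w√2 = 1.84 m² = 1,840,000 mm², so w ≈ 1140.6 mm and w√2 ≈ 1613.1 mm → M0 = 1141 × 1613 mm.
M1: ⌊1613/2⌋ × 1141 = 806 × 1141 mm
M2: ⌊1141/2⌋ × 806 = 570 × 806 mm
M3: ⌊806/2⌋ × 570 = 403 × 570 mm
M4: ⌊570/2⌋ × 403 = 285 × 403 mm
M5: ⌊403/2⌋ × 285 = 201 × 285 mm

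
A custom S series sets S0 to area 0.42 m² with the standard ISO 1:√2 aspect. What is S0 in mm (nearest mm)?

Let the short side be w mm. Then w · w√2 = 0.42 m² = 420,000 mm².
w² = 420,000/√2, so w ≈ 545.0 mm; long side = w√2 ≈ 770.7 mm.

545 × 771 mm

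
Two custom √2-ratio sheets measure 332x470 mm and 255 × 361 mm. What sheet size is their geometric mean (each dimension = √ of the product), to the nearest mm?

291 × 412 mm

Short side: √(332 · 255) = √84660 ≈ 291.0 → 291 mm
Long side: √(470 · 361) = √169670 ≈ 411.9 → 412 mm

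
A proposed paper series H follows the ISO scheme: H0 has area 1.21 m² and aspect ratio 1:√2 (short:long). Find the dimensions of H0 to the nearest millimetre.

925 × 1308 mm

Let the short side be w mm. Then w · w√2 = 1.21 m² = 1,210,000 mm².
w² = 1,210,000/√2, so w ≈ 925.0 mm; long side = w√2 ≈ 1308.1 mm.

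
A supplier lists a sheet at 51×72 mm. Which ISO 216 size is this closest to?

Aspect ratio 72/51 ≈ 1.412 — close to the ISO √2 ≈ 1.414.
In the A-series (A0 area = 1 m²): A8 = 52 × 74 mm.
Off by 3 mm total — nearest standard size.

A8 (52 × 74 mm)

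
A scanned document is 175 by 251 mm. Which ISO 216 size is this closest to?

Aspect ratio 251/175 ≈ 1.434 (ISO target is √2 ≈ 1.414).
In the B-series (B0 = 1000 × 1414 mm): B5 = 176 × 250 mm.
Off by 2 mm total — nearest standard size.

B5 (176 × 250 mm)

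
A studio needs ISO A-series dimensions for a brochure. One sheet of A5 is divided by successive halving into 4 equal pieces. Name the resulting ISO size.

4 = 2^2, so 2 halving steps.
A5 → A6 → … → A7 after 2 steps.

A7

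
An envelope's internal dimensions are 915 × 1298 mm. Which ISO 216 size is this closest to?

C0 (917 × 1297 mm)

Aspect ratio 1298/915 ≈ 1.419 — close to the ISO √2 ≈ 1.414.
In the C-series (envelope sizes, between A and B): C0 = 917 × 1297 mm.
Off by 3 mm total — nearest standard size.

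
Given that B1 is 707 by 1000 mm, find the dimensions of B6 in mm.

125 × 176 mm

B2: ⌊1000/2⌋ × 707 = 500 × 707 mm
B3: ⌊707/2⌋ × 500 = 353 × 500 mm
B4: ⌊500/2⌋ × 353 = 250 × 353 mm
B5: ⌊353/2⌋ × 250 = 176 × 250 mm
B6: ⌊250/2⌋ × 176 = 125 × 176 mm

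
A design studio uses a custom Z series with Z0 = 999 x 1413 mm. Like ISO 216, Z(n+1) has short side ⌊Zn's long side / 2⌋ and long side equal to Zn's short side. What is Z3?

353 × 499 mm

Z1: ⌊1413/2⌋ × 999 = 706 × 999 mm
Z2: ⌊999/2⌋ × 706 = 499 × 706 mm
Z3: ⌊706/2⌋ × 499 = 353 × 499 mm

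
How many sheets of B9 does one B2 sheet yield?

128

Each ISO step halves the sheet: 1 × B2 → 2 × B3 → 4 × B4 → 8 × B5 → …
From B2 to B9 is 7 halving steps: 2^7 = 128.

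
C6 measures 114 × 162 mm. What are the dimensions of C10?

28 × 40 mm

C7: ⌊162/2⌋ × 114 = 81 × 114 mm
C8: ⌊114/2⌋ × 81 = 57 × 81 mm
C9: ⌊81/2⌋ × 57 = 40 × 57 mm
C10: ⌊57/2⌋ × 40 = 28 × 40 mm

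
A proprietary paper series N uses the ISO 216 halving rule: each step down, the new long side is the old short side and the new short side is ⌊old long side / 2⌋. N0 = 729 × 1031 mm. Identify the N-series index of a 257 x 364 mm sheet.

N3

N0: 729 × 1031 mm
N1: 515 × 729 mm
N2: 364 × 515 mm
N3: 257 × 364 mm
N4: 182 × 257 mm
→ matches N3.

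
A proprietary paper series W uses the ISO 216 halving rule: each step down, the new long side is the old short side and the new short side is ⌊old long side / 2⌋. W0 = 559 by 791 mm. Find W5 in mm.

98 × 139 mm

W1: ⌊791/2⌋ × 559 = 395 × 559 mm
W2: ⌊559/2⌋ × 395 = 279 × 395 mm
W3: ⌊395/2⌋ × 279 = 197 × 279 mm
W4: ⌊279/2⌋ × 197 = 139 × 197 mm
W5: ⌊197/2⌋ × 139 = 98 × 139 mm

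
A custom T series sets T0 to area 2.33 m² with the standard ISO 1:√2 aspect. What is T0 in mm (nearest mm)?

Let the short side be w mm. Then w · w√2 = 2.33 m² = 2,330,000 mm².
w² = 2,330,000/√2, so w ≈ 1283.6 mm; long side = w√2 ≈ 1815.2 mm.

1284 × 1815 mm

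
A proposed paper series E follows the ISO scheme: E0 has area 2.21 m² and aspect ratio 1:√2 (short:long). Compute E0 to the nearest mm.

1250 × 1768 mm

Let the short side be w mm. Then w · w√2 = 2.21 m² = 2,210,000 mm².
w² = 2,210,000/√2, so w ≈ 1250.1 mm; long side = w√2 ≈ 1767.9 mm.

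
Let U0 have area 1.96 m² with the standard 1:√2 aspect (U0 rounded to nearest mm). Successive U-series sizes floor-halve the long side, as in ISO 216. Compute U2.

Let U0's short side be w mm. w · w√2 = 1.96 m² = 1,960,000 mm², so w ≈ 1177.3 mm and w√2 ≈ 1664.9 mm → U0 = 1177 × 1665 mm.
U1: ⌊1665/2⌋ × 1177 = 832 × 1177 mm
U2: ⌊1177/2⌋ × 832 = 588 × 832 mm

588 × 832 mm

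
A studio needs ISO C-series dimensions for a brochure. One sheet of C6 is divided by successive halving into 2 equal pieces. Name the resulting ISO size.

C7

2 = 2^1, so 1 halving step.
C6 → C7 → … → C7 after 1 step.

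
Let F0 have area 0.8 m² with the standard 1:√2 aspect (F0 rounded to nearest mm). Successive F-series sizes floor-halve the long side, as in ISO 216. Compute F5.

133 × 188 mm

Let F0's short side be w mm. w · w√2 = 0.8 m² = 800,000 mm², so w ≈ 752.1 mm and w√2 ≈ 1063.7 mm → F0 = 752 × 1064 mm.
F1: ⌊1064/2⌋ × 752 = 532 × 752 mm
F2: ⌊752/2⌋ × 532 = 376 × 532 mm
F3: ⌊532/2⌋ × 376 = 266 × 376 mm
F4: ⌊376/2⌋ × 266 = 188 × 266 mm
F5: ⌊266/2⌋ × 188 = 133 × 188 mm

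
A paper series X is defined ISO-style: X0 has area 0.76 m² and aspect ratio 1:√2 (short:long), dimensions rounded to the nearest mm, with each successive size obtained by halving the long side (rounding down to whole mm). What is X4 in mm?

183 × 259 mm

Let X0's short side be w mm. w · w√2 = 0.76 m² = 760,000 mm², so w ≈ 733.1 mm and w√2 ≈ 1036.7 mm → X0 = 733 × 1037 mm.
X1: ⌊1037/2⌋ × 733 = 518 × 733 mm
X2: ⌊733/2⌋ × 518 = 366 × 518 mm
X3: ⌊518/2⌋ × 366 = 259 × 366 mm
X4: ⌊366/2⌋ × 259 = 183 × 259 mm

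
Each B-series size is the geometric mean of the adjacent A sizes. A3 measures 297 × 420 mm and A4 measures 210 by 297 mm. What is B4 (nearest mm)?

250 × 353 mm

Short side: √(297 · 210) = √62370 ≈ 249.7 → 250 mm
Long side: √(420 · 297) = √124740 ≈ 353.2 → 353 mm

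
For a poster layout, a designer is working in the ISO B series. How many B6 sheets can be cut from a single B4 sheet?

Each ISO step halves the sheet: 1 × B4 → 2 × B5 → 4 × B6
From B4 to B6 is 2 halving steps: 2^2 = 4.

4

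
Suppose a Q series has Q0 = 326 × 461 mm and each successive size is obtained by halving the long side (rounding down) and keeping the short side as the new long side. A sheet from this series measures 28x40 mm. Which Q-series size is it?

Q0: 326 × 461 mm
Q1: 230 × 326 mm
Q2: 163 × 230 mm
Q3: 115 × 163 mm
Q4: 81 × 115 mm
Q5: 57 × 81 mm
Q6: 40 × 57 mm
Q7: 28 × 40 mm
Q8: 20 × 28 mm
→ matches Q7.

Q7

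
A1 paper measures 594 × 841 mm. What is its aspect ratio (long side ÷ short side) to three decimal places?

1.416

841 / 594 = 1.416
ISO 216 targets √2 ≈ 1.414; the +0.002 deviation is from mm rounding.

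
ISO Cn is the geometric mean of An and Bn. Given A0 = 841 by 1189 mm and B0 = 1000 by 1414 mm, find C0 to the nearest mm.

Short side: √(841 · 1000) = √841000 ≈ 917.1 → 917 mm
Long side: √(1189 · 1414) = √1681246 ≈ 1296.6 → 1297 mm

917 × 1297 mm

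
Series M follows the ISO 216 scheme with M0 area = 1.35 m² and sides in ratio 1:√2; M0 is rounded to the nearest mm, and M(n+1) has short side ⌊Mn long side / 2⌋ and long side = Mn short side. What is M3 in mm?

345 × 488 mm

Let M0's short side be w mm. w · w√2 = 1.35 m² = 1,350,000 mm², so w ≈ 977.0 mm and w√2 ≈ 1381.7 mm → M0 = 977 × 1382 mm.
M1: ⌊1382/2⌋ × 977 = 691 × 977 mm
M2: ⌊977/2⌋ × 691 = 488 × 691 mm
M3: ⌊691/2⌋ × 488 = 345 × 488 mm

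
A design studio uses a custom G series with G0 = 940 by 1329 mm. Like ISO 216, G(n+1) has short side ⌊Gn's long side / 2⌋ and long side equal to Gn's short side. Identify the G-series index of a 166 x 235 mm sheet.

G5

G0: 940 × 1329 mm
G1: 664 × 940 mm
G2: 470 × 664 mm
G3: 332 × 470 mm
G4: 235 × 332 mm
G5: 166 × 235 mm
G6: 117 × 166 mm
→ matches G5.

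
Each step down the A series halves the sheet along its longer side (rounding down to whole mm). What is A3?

A0 = 841 × 1189 mm (A0 has area 1 m², aspect 1:√2).
A1: ⌊1189/2⌋ × 841 = 594 × 841 mm
A2: ⌊841/2⌋ × 594 = 420 × 594 mm
A3: ⌊594/2⌋ × 420 = 297 × 420 mm

297 × 420 mm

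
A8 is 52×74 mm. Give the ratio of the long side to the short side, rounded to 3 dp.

74 / 52 = 1.423
ISO 216 targets √2 ≈ 1.414; the +0.009 deviation is from mm rounding.

1.423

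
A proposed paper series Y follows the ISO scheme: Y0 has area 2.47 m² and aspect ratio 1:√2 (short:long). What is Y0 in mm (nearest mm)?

1322 × 1869 mm

Let the short side be w mm. Then w · w√2 = 2.47 m² = 2,470,000 mm².
w² = 2,470,000/√2, so w ≈ 1321.6 mm; long side = w√2 ≈ 1869.0 mm.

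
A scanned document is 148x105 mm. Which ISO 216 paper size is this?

A6 (105 × 148 mm)

Aspect ratio 148/105 ≈ 1.410 — close to the ISO √2 ≈ 1.414.
In the A-series (A0 area = 1 m²): A6 = 105 × 148 mm.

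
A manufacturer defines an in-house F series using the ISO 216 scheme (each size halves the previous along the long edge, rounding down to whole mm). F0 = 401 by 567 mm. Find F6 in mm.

F1: ⌊567/2⌋ × 401 = 283 × 401 mm
F2: ⌊401/2⌋ × 283 = 200 × 283 mm
F3: ⌊283/2⌋ × 200 = 141 × 200 mm
F4: ⌊200/2⌋ × 141 = 100 × 141 mm
F5: ⌊141/2⌋ × 100 = 70 × 100 mm
F6: ⌊100/2⌋ × 70 = 50 × 70 mm

50 × 70 mm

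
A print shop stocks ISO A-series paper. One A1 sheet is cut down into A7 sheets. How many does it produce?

A1 = 594 × 841 mm; A7 = 74 × 105 mm.
Each halving step doubles the count; 6 steps from A1 to A7.
2^6 = 64.

64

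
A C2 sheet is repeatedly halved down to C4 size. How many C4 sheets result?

Each ISO step halves the sheet: 1 × C2 → 2 × C3 → 4 × C4
From C2 to C4 is 2 halving steps: 2^2 = 4.

4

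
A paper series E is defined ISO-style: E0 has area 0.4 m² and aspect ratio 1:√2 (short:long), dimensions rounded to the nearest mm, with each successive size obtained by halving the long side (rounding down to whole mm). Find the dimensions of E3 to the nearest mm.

188 × 266 mm

Let E0's short side be w mm. w · w√2 = 0.4 m² = 400,000 mm², so w ≈ 531.8 mm and w√2 ≈ 752.1 mm → E0 = 532 × 752 mm.
E1: ⌊752/2⌋ × 532 = 376 × 532 mm
E2: ⌊532/2⌋ × 376 = 266 × 376 mm
E3: ⌊376/2⌋ × 266 = 188 × 266 mm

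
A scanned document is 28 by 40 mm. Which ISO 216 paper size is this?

C10 (28 × 40 mm)

Aspect ratio 40/28 ≈ 1.429 — close to the ISO √2 ≈ 1.414.
In the C-series (envelope sizes, between A and B): C10 = 28 × 40 mm.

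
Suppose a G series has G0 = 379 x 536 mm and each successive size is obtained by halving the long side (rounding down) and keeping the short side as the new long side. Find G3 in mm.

134 × 189 mm

G1: ⌊536/2⌋ × 379 = 268 × 379 mm
G2: ⌊379/2⌋ × 268 = 189 × 268 mm
G3: ⌊268/2⌋ × 189 = 134 × 189 mm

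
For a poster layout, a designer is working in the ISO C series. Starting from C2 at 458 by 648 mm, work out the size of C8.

57 × 81 mm

C3: ⌊648/2⌋ × 458 = 324 × 458 mm
C4: ⌊458/2⌋ × 324 = 229 × 324 mm
C5: ⌊324/2⌋ × 229 = 162 × 229 mm
C6: ⌊229/2⌋ × 162 = 114 × 162 mm
C7: ⌊162/2⌋ × 114 = 81 × 114 mm
C8: ⌊114/2⌋ × 81 = 57 × 81 mm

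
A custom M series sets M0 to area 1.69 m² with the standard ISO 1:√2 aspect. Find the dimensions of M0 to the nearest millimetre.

Let the short side be w mm. Then w · w√2 = 1.69 m² = 1,690,000 mm².
w² = 1,690,000/√2, so w ≈ 1093.2 mm; long side = w√2 ≈ 1546.0 mm.

1093 × 1546 mm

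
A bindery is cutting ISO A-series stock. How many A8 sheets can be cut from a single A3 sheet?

32

A3 = 297 × 420 mm; A8 = 52 × 74 mm.
Each halving step doubles the count; 5 steps from A3 to A8.
2^5 = 32.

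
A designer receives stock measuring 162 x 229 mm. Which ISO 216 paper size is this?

Aspect ratio 229/162 ≈ 1.414 — close to the ISO √2 ≈ 1.414.
In the C-series (envelope sizes, between A and B): C5 = 162 × 229 mm.

C5 (162 × 229 mm)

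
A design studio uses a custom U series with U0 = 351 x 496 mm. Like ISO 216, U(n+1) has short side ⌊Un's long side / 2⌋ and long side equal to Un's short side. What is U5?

62 × 87 mm

U1: ⌊496/2⌋ × 351 = 248 × 351 mm
U2: ⌊351/2⌋ × 248 = 175 × 248 mm
U3: ⌊248/2⌋ × 175 = 124 × 175 mm
U4: ⌊175/2⌋ × 124 = 87 × 124 mm
U5: ⌊124/2⌋ × 87 = 62 × 87 mm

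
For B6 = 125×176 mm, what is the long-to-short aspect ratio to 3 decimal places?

176 / 125 = 1.408
ISO 216 targets √2 ≈ 1.414; the -0.006 deviation is from mm rounding.

1.408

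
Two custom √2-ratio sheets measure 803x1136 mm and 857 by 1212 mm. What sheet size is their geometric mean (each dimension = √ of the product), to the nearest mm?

Short side: √(803 · 857) = √688171 ≈ 829.6 → 830 mm
Long side: √(1136 · 1212) = √1376832 ≈ 1173.4 → 1173 mm

830 × 1173 mm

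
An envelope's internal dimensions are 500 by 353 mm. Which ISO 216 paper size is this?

Aspect ratio 500/353 ≈ 1.416 — close to the ISO √2 ≈ 1.414.
In the B-series (B0 = 1000 × 1414 mm): B3 = 353 × 500 mm.

B3 (353 × 500 mm)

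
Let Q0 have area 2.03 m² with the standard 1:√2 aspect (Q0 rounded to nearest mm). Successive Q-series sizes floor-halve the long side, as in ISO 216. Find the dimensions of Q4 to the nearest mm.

299 × 423 mm

Let Q0's short side be w mm. w · w√2 = 2.03 m² = 2,030,000 mm², so w ≈ 1198.1 mm and w√2 ≈ 1694.4 mm → Q0 = 1198 × 1694 mm.
Q1: ⌊1694/2⌋ × 1198 = 847 × 1198 mm
Q2: ⌊1198/2⌋ × 847 = 599 × 847 mm
Q3: ⌊847/2⌋ × 599 = 423 × 599 mm
Q4: ⌊599/2⌋ × 423 = 299 × 423 mm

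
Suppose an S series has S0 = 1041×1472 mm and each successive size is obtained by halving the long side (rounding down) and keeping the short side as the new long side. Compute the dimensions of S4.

260 × 368 mm

S1: ⌊1472/2⌋ × 1041 = 736 × 1041 mm
S2: ⌊1041/2⌋ × 736 = 520 × 736 mm
S3: ⌊736/2⌋ × 520 = 368 × 520 mm
S4: ⌊520/2⌋ × 368 = 260 × 368 mm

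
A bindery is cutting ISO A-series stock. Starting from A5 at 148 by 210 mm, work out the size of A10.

26 × 37 mm

A6: ⌊210/2⌋ × 148 = 105 × 148 mm
A7: ⌊148/2⌋ × 105 = 74 × 105 mm
A8: ⌊105/2⌋ × 74 = 52 × 74 mm
A9: ⌊74/2⌋ × 52 = 37 × 52 mm
A10: ⌊52/2⌋ × 37 = 26 × 37 mm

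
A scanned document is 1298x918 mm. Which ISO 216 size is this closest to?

Aspect ratio 1298/918 ≈ 1.414 — close to the ISO √2 ≈ 1.414.
In the C-series (envelope sizes, between A and B): C0 = 917 × 1297 mm.
Off by 2 mm total — nearest standard size.

C0 (917 × 1297 mm)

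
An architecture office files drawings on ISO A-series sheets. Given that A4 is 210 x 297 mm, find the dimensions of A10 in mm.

26 × 37 mm

A5: ⌊297/2⌋ × 210 = 148 × 210 mm
A6: ⌊210/2⌋ × 148 = 105 × 148 mm
A7: ⌊148/2⌋ × 105 = 74 × 105 mm
A8: ⌊105/2⌋ × 74 = 52 × 74 mm
A9: ⌊74/2⌋ × 52 = 37 × 52 mm
A10: ⌊52/2⌋ × 37 = 26 × 37 mm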